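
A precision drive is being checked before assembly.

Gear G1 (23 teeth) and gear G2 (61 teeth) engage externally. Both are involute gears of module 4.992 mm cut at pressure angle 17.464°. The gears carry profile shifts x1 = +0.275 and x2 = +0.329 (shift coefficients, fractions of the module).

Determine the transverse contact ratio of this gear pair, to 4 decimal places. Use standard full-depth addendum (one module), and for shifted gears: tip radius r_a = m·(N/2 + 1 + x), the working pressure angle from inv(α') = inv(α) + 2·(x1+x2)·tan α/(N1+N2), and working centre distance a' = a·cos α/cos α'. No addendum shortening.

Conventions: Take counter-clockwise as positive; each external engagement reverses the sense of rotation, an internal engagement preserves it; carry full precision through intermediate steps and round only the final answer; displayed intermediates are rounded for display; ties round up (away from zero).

1.6927

topology: single-mesh involute geometry — m = 4.992, 23T/61T pair
base radii: r_b1 = 54.761819, r_b2 = 145.237866
tip radii: r_a1 = 63.772800, r_a2 = 158.890368
inv(α') = inv(17.464°) + 2·(+0.275+0.329)·tan α/(23+61) = 0.01432821  ⇒  α' = 19.74735°
a' = a·cos α / cos α' = 209.6640·cos 17.464°/cos 19.74735° = 212.496246
action lengths: √(r_a1²−r_b1²) = 32.682002, √(r_a2²−r_b2²) = 64.436877
base pitch p_b = π·m·cos α = 14.959941
CR = (32.682002 + 64.436877 − 212.496246·sin 19.74735°)/14.959941 = 1.692659
contact ratio ≈ 1.6927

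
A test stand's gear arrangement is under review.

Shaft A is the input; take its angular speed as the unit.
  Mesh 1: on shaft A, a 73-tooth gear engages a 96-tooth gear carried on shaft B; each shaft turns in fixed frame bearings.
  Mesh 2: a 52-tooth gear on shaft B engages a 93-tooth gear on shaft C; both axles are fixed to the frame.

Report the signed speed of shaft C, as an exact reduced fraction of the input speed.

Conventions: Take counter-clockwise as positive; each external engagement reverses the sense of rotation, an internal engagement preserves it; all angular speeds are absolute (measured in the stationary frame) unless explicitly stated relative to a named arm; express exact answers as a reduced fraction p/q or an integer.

949/2232

2-mesh fixed-axis compound train (all bearings frame-fixed)
mesh 1 [73T→96T]: |ω|/ω_in = 1×73/96 = 73/96, sense flips to −
mesh 2 [52T→93T]: |ω|/ω_in = (73/96)×52/93 = 949/2232, sense flips to +
signed output speed (× input speed) = 949/2232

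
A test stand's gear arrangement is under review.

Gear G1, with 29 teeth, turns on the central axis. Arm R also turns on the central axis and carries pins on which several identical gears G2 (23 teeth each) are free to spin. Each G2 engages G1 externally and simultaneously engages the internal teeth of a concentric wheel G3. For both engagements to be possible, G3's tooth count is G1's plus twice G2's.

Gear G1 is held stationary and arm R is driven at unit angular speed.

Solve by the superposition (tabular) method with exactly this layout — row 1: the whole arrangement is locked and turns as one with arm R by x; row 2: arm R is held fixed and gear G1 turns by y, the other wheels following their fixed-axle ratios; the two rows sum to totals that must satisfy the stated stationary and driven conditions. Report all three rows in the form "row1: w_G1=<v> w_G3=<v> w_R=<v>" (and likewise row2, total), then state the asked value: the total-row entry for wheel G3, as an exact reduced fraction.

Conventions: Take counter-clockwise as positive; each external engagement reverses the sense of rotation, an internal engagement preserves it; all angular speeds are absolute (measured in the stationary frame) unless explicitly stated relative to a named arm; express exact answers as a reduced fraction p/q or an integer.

topology: planetary set — G1 29T / G2 23T / G3 75T, arm = carrier (Willis)
superposition row 1 [locked train]: every member turns x
superposition row 2 [arm held]: sun y, ring −(29/75)·y, arm 0
boundary: total ω_sun = x + y = 0 and total ω_arm = x = 1  ⇒  y = -1, x = 1
row 2 ring = −(29/75)·(-1) = 29/75
totals (row 1 + row 2): sun 1 + (-1) = 0, ring 1 + 29/75 = 104/75, arm 1 + 0 = 1
asked cell (total, ring) = 104/75

row1: w_G1=1 w_G3=1 w_R=1
row2: w_G1=-1 w_G3=29/75 w_R=0
total: w_G1=0 w_G3=104/75 w_R=1
asked value: 104/75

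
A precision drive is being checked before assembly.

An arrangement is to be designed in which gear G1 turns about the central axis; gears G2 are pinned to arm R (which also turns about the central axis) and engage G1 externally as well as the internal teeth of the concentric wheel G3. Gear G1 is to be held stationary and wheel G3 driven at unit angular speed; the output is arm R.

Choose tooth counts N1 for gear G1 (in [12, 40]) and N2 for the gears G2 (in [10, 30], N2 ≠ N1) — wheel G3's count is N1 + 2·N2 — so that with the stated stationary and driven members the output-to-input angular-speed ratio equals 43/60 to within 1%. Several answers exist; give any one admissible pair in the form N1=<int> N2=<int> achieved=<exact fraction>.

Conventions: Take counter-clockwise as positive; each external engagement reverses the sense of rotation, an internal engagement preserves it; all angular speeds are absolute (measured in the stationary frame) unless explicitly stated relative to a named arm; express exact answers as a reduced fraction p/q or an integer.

N1=17 N2=13 achieved=43/60

class = planetary set [ratio 43/60 wanted; Willis about the carrier]
Willis with ω_sun = 0: ω_arm/ω_ring = N3/(N1+N3); set equal to 43/60  ⇒  N3/N1 = (43/60)/(1 − 43/60) = 43/17
N3 = N1 + 2·N2  ⇒  N2/N1 = (N3/N1 − 1)/2 = (43/17 − 1)/2 = 13/17
smallest multiple with N1 ≥ 12 and N2 ≥ 10: k = 1  ⇒  N1 = 1·17 = 17, N2 = 1·13 = 13 (N1 ≤ 40, N2 ≤ 30, N2 ≠ N1 ✓), N3 = 17 + 2·13 = 43
check: N3/(N1+N3) with N1 = 17, N3 = 43 gives 43/60; |achieved − target| = 0 ≤ 43/6000 ✓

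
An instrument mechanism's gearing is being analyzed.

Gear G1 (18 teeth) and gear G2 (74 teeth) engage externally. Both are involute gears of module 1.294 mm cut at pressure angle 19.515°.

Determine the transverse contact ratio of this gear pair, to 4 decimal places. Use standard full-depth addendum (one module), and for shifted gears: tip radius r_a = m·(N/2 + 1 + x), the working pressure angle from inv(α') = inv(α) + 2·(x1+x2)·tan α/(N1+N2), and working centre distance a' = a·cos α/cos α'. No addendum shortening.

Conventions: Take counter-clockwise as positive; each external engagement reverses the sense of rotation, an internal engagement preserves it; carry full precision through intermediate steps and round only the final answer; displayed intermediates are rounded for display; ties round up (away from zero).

recognized (one external pair, fixed centres): single-mesh tooth geometry, m = 1.294, N1 = 18, N2 = 74
base radii: r_b1 = 10.976985, r_b2 = 45.127604
tip radii: r_a1 = 12.940000, r_a2 = 49.172000
no profile shift: α' = α, a' = a
action lengths: √(r_a1²−r_b1²) = 6.851964, √(r_a2²−r_b2²) = 19.529080
base pitch p_b = π·m·cos α = 3.831690
CR = (6.851964 + 19.529080 − 59.524000·sin 19.51500°)/3.831690 = 1.695553
contact ratio ≈ 1.6956

1.6956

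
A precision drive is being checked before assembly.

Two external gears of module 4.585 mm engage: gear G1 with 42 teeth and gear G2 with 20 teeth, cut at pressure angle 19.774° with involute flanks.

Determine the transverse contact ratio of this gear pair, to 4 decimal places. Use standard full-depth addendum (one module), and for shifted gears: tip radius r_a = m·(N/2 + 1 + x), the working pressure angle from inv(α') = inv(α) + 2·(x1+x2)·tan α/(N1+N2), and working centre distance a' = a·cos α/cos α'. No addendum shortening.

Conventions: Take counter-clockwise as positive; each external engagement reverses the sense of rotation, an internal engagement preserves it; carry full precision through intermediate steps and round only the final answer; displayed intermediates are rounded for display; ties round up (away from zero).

single-mesh involute tooth geometry (42T engaging 20T at module 4.585)
base radii: r_b1 = 90.607496, r_b2 = 43.146427
tip radii: r_a1 = 100.870000, r_a2 = 50.435000
no profile shift: α' = α, a' = a
action lengths: √(r_a1²−r_b1²) = 44.328756, √(r_a2²−r_b2²) = 26.116567
base pitch p_b = π·m·cos α = 13.554850
CR = (44.328756 + 26.116567 − 142.135000·sin 19.77400°)/13.554850 = 1.649557
contact ratio ≈ 1.6496

1.6496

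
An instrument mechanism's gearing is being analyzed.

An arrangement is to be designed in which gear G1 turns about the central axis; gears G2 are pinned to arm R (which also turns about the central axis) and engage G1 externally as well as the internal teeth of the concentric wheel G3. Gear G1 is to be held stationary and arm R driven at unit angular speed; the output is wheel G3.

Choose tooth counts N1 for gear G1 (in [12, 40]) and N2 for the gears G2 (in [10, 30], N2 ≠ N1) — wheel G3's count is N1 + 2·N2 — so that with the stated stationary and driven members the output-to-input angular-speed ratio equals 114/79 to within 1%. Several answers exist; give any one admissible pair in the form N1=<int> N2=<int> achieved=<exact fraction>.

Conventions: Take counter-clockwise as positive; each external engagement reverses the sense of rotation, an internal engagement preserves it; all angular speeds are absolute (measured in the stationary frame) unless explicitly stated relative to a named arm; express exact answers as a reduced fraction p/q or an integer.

N1=35 N2=22 achieved=114/79

design class (target 114/79): planetary set
Willis with ω_sun = 0: ω_ring/ω_arm = (N1+N3)/N3; set equal to 114/79  ⇒  N3/N1 = 1/(114/79 − 1) = 79/35
N3 = N1 + 2·N2  ⇒  N2/N1 = (N3/N1 − 1)/2 = (79/35 − 1)/2 = 22/35
smallest multiple with N1 ≥ 12 and N2 ≥ 10: k = 1  ⇒  N1 = 1·35 = 35, N2 = 1·22 = 22 (N1 ≤ 40, N2 ≤ 30, N2 ≠ N1 ✓), N3 = 35 + 2·22 = 79
check: (N1+N3)/N3 with N1 = 35, N3 = 79 gives 114/79; |achieved − target| = 0 ≤ 57/3950 ✓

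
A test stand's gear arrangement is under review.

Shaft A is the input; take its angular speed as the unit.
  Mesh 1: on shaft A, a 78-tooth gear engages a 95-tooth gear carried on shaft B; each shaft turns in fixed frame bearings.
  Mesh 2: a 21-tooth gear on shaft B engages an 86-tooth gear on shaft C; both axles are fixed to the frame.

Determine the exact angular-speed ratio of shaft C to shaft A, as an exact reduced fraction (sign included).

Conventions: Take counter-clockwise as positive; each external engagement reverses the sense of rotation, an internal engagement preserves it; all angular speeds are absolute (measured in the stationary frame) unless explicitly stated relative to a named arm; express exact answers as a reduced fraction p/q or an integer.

819/4085

class = fixed-axis compound train [2 meshes; 2 ratios multiply, 2 sense flips]
mesh 1 [78T→95T]: running ratio 78/95, sense −
mesh 2 [21T→86T]: running ratio 819/4085, sense +
ω_out/ω_in = 819/4085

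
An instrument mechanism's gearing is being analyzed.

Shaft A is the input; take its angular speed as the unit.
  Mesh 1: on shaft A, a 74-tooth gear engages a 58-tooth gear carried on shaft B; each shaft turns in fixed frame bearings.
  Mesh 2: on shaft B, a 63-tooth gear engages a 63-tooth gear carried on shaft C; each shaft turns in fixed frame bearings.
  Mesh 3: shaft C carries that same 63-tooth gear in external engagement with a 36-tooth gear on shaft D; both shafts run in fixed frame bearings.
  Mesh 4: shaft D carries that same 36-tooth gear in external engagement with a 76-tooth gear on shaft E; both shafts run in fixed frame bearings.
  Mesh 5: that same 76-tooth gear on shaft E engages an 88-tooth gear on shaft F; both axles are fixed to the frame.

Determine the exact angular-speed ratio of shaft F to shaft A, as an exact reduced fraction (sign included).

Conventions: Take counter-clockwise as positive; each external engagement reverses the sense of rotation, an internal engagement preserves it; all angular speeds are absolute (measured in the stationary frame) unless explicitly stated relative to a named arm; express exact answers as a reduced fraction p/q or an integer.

-2331/2552

class = fixed-axis compound train [5 meshes; 5 ratios multiply, 5 sense flips]
mesh 1 [74T→58T]: running ratio 37/29, sense −
mesh 2 [63T→63T]: running ratio 37/29, sense +
mesh 3 [63T→36T]: running ratio 259/116, sense −
mesh 4 [36T→76T]: running ratio 2331/2204, sense +
mesh 5 [76T→88T]: running ratio 2331/2552, sense −
ω_out/ω_in = -2331/2552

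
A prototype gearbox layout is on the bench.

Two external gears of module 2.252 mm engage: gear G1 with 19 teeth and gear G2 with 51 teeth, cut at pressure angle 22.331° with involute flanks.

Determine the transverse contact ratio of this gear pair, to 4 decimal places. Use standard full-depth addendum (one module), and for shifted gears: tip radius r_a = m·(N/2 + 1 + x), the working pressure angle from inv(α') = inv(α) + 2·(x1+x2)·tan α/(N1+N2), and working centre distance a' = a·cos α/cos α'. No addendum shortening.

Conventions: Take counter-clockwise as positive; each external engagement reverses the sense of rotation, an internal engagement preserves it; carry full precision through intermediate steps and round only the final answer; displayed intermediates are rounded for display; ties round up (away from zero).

class = single-mesh tooth geometry [involute pair 19T × 51T, m = 2.252]
base radii: r_b1 = 19.789542, r_b2 = 53.119296
tip radii: r_a1 = 23.646000, r_a2 = 59.678000
no profile shift: α' = α, a' = a
action lengths: √(r_a1²−r_b1²) = 12.942464, √(r_a2²−r_b2²) = 27.199340
base pitch p_b = π·m·cos α = 6.544282
CR = (12.942464 + 27.199340 − 78.820000·sin 22.33100°)/6.544282 = 1.557637
contact ratio ≈ 1.5576

1.5576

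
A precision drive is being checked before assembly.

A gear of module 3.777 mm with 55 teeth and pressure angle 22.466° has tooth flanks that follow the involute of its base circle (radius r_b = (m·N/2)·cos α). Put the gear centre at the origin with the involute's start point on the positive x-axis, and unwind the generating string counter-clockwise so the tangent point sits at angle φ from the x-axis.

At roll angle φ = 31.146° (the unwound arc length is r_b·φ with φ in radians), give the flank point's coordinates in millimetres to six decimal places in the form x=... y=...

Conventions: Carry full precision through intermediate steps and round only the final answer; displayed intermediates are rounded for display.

topology: single-mesh involute geometry — m = 3.777, N = 55
pitch radius r_p = m·N/2 = 3.777·55/2 = 103.867500
base radius r_b = r_p·cos α = 103.867500·cos 22.466° = 95.984628
roll angle φ = 31.146° = 0.54360025 rad
x = r_b·(cos φ + φ·sin φ) = 109.135804
y = r_b·(sin φ − φ·cos φ) = 4.989204

x=109.135804 y=4.989204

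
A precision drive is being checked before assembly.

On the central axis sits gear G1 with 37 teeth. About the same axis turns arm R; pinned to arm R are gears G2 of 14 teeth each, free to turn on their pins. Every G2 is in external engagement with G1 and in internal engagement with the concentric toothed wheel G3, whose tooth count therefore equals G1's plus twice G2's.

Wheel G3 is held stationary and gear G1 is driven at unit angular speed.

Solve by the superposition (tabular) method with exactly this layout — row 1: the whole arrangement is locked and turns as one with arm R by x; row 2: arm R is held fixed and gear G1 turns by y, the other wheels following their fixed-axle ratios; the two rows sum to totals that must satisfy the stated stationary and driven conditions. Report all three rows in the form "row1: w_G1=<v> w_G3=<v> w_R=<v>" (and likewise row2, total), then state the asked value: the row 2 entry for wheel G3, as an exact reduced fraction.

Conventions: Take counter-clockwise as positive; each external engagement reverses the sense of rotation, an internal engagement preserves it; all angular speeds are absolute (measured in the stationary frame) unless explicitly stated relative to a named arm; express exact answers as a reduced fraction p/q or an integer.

topology: planetary set — G1 37T / G2 14T / G3 65T, arm = carrier (Willis)
row 1: whole set turns with the arm by x
row 2 (arm held, sun turns y): ω_ring = −(37/65)·y, ω_arm = 0
boundary: total ω_ring = x − (37/65)·y = 0 and total ω_sun = x + y = 1  ⇒  y = 65/102, x = 37/102
row 2 ring = −(37/65)·65/102 = -37/102
totals (row 1 + row 2): sun 37/102 + 65/102 = 1, ring 37/102 + (-37/102) = 0, arm 37/102 + 0 = 37/102
asked cell (row2, ring) = -37/102

row1: w_G1=37/102 w_G3=37/102 w_R=37/102
row2: w_G1=65/102 w_G3=-37/102 w_R=0
total: w_G1=1 w_G3=0 w_R=37/102
asked value: -37/102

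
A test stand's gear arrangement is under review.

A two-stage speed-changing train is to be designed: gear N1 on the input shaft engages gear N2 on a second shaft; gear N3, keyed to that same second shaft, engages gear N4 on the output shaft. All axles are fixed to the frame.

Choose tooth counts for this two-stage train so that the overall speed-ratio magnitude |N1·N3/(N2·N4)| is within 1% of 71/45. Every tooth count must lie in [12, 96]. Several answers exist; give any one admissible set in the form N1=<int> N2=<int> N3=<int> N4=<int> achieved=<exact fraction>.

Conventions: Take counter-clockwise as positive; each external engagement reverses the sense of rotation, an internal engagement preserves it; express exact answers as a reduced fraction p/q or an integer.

N1=12 N2=45 N3=71 N4=12 achieved=71/45

class = fixed-axis compound train [2-stage, 71/45 wanted]
target = 71/45 in lowest terms: an exact hit needs N1·N3 = k·71 and N2·N4 = k·45 for one integer k, every count in [12, 96]; additionally prefer no 1:1 stage (N1 ≠ N2, N3 ≠ N4)
k = 1…11: no 1:1-free in-range split of k·71 and k·45 into factor pairs; take k = 12
k = 12: N1·N3 = 852 = 12·71, N2·N4 = 540 = 45·12
achieved = 12·71/(45·12) = 71/45; |achieved − target| = 0 ≤ 71/4500 ✓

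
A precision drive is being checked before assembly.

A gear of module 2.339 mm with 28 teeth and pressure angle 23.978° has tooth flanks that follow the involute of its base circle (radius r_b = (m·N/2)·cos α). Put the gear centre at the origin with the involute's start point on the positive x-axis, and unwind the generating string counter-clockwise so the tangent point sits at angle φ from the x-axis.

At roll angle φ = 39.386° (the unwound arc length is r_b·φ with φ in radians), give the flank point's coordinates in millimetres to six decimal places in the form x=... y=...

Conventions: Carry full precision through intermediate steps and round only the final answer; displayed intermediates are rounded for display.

class = single-mesh tooth geometry [base-circle involute, m = 2.339, 28T]
pitch radius r_p = m·N/2 = 2.339·28/2 = 32.746000
base radius r_b = r_p·cos α = 32.746000·cos 23.978° = 29.920071
roll angle φ = 39.386° = 0.68741538 rad
x = r_b·(cos φ + φ·sin φ) = 36.175830
y = r_b·(sin φ − φ·cos φ) = 3.089132

x=36.175830 y=3.089132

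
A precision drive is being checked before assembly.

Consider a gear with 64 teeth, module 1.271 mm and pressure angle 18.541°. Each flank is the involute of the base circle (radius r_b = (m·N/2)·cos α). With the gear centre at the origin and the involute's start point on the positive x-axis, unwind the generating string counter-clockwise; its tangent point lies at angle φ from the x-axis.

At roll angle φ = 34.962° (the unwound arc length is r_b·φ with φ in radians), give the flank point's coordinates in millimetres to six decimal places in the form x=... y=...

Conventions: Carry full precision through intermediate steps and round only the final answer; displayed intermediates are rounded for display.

x=45.085422 y=2.813130

class = single-mesh tooth geometry [base-circle involute, m = 1.271, 64T]
pitch radius r_p = m·N/2 = 1.271·64/2 = 40.672000
base radius r_b = r_p·cos α = 40.672000·cos 18.541° = 38.560975
roll angle φ = 34.962° = 0.61020201 rad
x = r_b·(cos φ + φ·sin φ) = 45.085422
y = r_b·(sin φ − φ·cos φ) = 2.813130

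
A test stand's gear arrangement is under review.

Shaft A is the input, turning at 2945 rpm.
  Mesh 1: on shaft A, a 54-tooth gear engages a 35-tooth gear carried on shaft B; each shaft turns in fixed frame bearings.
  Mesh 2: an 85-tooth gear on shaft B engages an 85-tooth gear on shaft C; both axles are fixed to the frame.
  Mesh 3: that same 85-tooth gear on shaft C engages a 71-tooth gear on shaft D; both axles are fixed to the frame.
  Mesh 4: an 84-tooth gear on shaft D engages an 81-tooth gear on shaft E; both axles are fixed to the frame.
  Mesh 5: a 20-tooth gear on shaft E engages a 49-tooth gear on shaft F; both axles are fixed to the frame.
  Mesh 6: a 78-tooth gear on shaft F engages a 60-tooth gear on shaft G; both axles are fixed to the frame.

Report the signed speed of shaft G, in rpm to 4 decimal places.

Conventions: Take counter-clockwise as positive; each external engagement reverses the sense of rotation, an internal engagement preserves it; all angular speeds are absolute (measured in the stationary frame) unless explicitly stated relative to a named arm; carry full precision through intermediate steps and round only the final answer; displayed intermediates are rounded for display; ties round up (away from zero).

+2993.2509 rpm

class = fixed-axis compound train [6 meshes; 6 ratios multiply, 6 sense flips]
mesh 1 [54T→35T]: ω = 2945.0000×54/35 = 4543.7143 rpm, sense flips to −
mesh 2 [85T→85T]: ω = 4543.7143×85/85 = 4543.7143 rpm, sense flips to +
mesh 3 [85T→71T]: ω = 4543.7143×85/71 = 5439.6579 rpm, sense flips to −
mesh 4 [84T→81T]: ω = 5439.6579×84/81 = 5641.1268 rpm, sense flips to +
mesh 5 [20T→49T]: ω = 5641.1268×20/49 = 2302.5007 rpm, sense flips to −
mesh 6 [78T→60T]: ω = 2302.5007×78/60 = 2993.2509 rpm, sense flips to +
signed output speed = +2993.2509 rpm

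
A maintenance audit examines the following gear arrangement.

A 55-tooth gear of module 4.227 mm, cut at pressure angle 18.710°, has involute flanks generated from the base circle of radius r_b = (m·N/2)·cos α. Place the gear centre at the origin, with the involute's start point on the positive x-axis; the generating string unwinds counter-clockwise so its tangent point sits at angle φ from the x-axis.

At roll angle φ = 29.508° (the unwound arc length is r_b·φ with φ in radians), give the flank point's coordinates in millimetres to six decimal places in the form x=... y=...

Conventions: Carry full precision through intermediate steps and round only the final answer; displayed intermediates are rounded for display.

x=123.746806 y=4.881494

topology: single-mesh involute geometry — m = 4.227, N = 55
pitch radius r_p = m·N/2 = 4.227·55/2 = 116.242500
base radius r_b = r_p·cos α = 116.242500·cos 18.710° = 110.099584
roll angle φ = 29.508° = 0.51501176 rad
x = r_b·(cos φ + φ·sin φ) = 123.746806
y = r_b·(sin φ − φ·cos φ) = 4.881494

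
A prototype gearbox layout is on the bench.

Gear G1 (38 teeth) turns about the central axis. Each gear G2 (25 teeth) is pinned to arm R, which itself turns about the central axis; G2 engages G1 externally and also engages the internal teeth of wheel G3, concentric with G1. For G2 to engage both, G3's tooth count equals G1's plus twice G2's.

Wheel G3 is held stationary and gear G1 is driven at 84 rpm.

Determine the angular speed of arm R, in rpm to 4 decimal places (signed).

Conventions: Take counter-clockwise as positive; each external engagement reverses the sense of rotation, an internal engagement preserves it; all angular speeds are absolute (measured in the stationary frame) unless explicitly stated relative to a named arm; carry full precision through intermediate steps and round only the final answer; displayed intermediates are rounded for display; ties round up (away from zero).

+25.3333 rpm

topology: planetary set — G1 38T / G2 25T / G3 88T, arm = carrier (Willis)
normalise by the input: solve with ω_sun = 1, then scale by 84 rpm
ring teeth: 38 + 2·25 = 88
38(ω_sun−ω_arm) = −88(ω_ring−ω_arm),  ω_ring = 0, ω_sun = 1
38(1−ω_arm) = −88(0−ω_arm)  ⇒  126·ω_arm = 38  ⇒  ω_arm = 19/63
scale: ω_arm = 19/63 × 84 rpm = +25.3333 rpm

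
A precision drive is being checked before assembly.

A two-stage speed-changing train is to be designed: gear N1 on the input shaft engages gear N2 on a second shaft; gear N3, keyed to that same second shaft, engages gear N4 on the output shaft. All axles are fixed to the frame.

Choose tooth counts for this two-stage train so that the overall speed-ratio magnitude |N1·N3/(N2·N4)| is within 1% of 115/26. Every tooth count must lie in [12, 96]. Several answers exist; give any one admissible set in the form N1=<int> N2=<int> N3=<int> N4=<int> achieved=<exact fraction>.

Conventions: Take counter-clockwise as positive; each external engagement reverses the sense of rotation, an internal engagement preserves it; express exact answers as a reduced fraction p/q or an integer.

2-stage fixed-axis compound train for ratio 115/26
target = 115/26 in lowest terms: an exact hit needs N1·N3 = k·115 and N2·N4 = k·26 for one integer k, every count in [12, 96]; additionally prefer no 1:1 stage (N1 ≠ N2, N3 ≠ N4)
k = 1…5: no 1:1-free in-range split of k·115 and k·26 into factor pairs; take k = 6
k = 6: N1·N3 = 690 = 15·46, N2·N4 = 156 = 12·13
achieved = 15·46/(12·13) = 115/26; |achieved − target| = 0 ≤ 23/520 ✓

N1=15 N2=12 N3=46 N4=13 achieved=115/26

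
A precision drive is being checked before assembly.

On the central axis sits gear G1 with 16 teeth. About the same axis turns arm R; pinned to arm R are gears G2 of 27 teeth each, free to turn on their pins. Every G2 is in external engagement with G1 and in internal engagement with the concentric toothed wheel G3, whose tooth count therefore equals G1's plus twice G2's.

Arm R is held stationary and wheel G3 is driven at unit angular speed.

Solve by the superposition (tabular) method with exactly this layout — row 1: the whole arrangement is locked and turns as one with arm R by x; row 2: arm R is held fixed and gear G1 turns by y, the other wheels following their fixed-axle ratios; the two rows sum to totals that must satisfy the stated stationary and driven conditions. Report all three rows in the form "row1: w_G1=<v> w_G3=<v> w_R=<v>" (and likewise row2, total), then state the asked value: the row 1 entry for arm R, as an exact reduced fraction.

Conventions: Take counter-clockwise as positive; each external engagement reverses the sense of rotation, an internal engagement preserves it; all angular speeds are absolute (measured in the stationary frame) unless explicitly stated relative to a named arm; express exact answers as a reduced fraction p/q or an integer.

row1: w_G1=0 w_G3=0 w_R=0
row2: w_G1=-35/8 w_G3=1 w_R=0
total: w_G1=-35/8 w_G3=1 w_R=0
asked value: 0

class = planetary set [G3 = 16+2·27 = 70; Willis about the carrier]
row 1 (train locked, turned with arm): all members turn x
row 2: sun turns y, ring = −(16/70)·y, arm 0
boundary: total ω_arm = x = 0 and total ω_ring = x − (16/70)·y = 1  ⇒  y = -35/8, x = 0
row 2 ring = −(16/70)·(-35/8) = 1
totals (row 1 + row 2): sun 0 + (-35/8) = -35/8, ring 0 + 1 = 1, arm 0 + 0 = 0
asked cell (row1, arm) = 0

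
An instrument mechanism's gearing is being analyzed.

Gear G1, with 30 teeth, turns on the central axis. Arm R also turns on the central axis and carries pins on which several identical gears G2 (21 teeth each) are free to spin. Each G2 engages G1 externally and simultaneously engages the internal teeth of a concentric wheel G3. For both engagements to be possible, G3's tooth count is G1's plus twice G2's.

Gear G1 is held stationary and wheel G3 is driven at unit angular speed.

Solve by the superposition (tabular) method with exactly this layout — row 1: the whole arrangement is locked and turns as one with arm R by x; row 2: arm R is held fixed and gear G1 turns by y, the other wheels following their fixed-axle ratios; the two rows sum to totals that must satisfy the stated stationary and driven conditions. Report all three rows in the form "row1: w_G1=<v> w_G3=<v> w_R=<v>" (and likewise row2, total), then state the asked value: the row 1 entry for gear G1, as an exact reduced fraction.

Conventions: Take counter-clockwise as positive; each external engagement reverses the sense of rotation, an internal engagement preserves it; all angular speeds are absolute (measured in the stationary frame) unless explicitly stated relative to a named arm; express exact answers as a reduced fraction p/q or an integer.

recognized (axles ride arm R): planetary set, 30/21/72 teeth
row 1: whole set turns with the arm by x
row 2 (arm held, sun turns y): ω_ring = −(30/72)·y, ω_arm = 0
boundary: total ω_sun = x + y = 0 and total ω_ring = x − (30/72)·y = 1  ⇒  y = -12/17, x = 12/17
row 2 ring = −(30/72)·(-12/17) = 5/17
totals (row 1 + row 2): sun 12/17 + (-12/17) = 0, ring 12/17 + 5/17 = 1, arm 12/17 + 0 = 12/17
asked cell (row1, sun) = 12/17

row1: w_G1=12/17 w_G3=12/17 w_R=12/17
row2: w_G1=-12/17 w_G3=5/17 w_R=0
total: w_G1=0 w_G3=1 w_R=12/17
asked value: 12/17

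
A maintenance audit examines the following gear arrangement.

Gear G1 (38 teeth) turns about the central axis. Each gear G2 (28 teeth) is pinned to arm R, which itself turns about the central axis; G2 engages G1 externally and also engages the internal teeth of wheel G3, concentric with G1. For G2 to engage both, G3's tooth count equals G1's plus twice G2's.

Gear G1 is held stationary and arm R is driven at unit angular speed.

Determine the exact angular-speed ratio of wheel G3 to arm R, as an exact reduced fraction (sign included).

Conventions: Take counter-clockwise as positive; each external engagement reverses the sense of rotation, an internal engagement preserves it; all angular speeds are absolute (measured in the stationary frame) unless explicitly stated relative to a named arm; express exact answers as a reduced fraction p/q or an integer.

66/47

planetary set (38T centre, 28T on arm, 94T internal) — Willis relation
ring teeth: 38 + 2·28 = 94
38(ω_sun−ω_arm) = −94(ω_ring−ω_arm),  ω_sun = 0, ω_arm = 1
ω_ring = 1 − (38/94)(0−1) = 66/47
ω_out/ω_in = 66/47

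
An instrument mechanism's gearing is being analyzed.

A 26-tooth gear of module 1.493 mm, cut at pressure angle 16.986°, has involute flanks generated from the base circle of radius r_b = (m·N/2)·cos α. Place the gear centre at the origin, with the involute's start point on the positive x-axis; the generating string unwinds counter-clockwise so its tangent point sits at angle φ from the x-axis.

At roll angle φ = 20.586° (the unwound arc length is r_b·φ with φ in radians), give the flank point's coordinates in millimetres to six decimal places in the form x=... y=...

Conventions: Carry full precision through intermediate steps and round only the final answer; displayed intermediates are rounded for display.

single-mesh involute tooth geometry (26T wheel at module 1.493)
pitch radius r_p = m·N/2 = 1.493·26/2 = 19.409000
base radius r_b = r_p·cos α = 19.409000·cos 16.986° = 18.562305
roll angle φ = 20.586° = 0.35929348 rad
x = r_b·(cos φ + φ·sin φ) = 19.722035
y = r_b·(sin φ − φ·cos φ) = 0.283297

x=19.722035 y=0.283297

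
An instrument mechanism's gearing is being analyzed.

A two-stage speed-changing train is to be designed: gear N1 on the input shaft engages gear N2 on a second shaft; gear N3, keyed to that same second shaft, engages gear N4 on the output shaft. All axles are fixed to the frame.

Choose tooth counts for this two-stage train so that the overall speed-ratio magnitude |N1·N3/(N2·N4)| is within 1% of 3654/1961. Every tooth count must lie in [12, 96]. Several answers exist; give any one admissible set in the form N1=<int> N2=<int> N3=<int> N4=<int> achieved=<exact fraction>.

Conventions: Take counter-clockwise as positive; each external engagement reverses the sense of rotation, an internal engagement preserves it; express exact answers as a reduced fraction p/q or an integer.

2-stage fixed-axis compound train for ratio 3654/1961
target = 3654/1961 in lowest terms: an exact hit needs N1·N3 = k·3654 and N2·N4 = k·1961 for one integer k, every count in [12, 96]; additionally prefer no 1:1 stage (N1 ≠ N2, N3 ≠ N4)
k = 1: N1·N3 = 3654 = 42·87, N2·N4 = 1961 = 37·53
achieved = 42·87/(37·53) = 3654/1961; |achieved − target| = 0 ≤ 1827/98050 ✓

N1=42 N2=37 N3=87 N4=53 achieved=3654/1961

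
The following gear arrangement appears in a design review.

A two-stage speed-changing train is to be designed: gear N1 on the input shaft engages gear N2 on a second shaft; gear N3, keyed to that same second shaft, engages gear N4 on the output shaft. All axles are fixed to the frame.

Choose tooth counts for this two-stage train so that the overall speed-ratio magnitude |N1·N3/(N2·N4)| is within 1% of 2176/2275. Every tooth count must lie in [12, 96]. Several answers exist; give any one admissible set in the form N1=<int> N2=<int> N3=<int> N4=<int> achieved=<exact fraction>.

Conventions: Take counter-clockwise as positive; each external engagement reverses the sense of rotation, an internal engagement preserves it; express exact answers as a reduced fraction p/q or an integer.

N1=32 N2=25 N3=68 N4=91 achieved=2176/2275

design class (target 2176/2275): fixed-axis compound train
target = 2176/2275 in lowest terms: an exact hit needs N1·N3 = k·2176 and N2·N4 = k·2275 for one integer k, every count in [12, 96]; additionally prefer no 1:1 stage (N1 ≠ N2, N3 ≠ N4)
k = 1: N1·N3 = 2176 = 32·68, N2·N4 = 2275 = 25·91
achieved = 32·68/(25·91) = 2176/2275; |achieved − target| = 0 ≤ 544/56875 ✓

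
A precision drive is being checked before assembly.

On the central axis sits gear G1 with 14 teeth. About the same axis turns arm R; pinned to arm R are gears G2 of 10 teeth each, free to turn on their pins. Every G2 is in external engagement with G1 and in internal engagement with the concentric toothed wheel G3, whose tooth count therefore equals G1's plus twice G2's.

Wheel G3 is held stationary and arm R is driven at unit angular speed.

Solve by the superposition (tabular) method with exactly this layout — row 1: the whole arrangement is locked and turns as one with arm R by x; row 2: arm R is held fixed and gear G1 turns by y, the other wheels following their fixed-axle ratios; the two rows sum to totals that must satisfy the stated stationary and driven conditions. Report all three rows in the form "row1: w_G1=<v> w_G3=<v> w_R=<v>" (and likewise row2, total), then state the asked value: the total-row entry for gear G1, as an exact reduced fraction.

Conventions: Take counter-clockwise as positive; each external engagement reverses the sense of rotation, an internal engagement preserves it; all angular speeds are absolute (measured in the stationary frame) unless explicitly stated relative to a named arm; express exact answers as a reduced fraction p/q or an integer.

row1: w_G1=1 w_G3=1 w_R=1
row2: w_G1=17/7 w_G3=-1 w_R=0
total: w_G1=24/7 w_G3=0 w_R=1
asked value: 24/7

topology: planetary set — G1 14T / G2 10T / G3 34T, arm = carrier (Willis)
row 1 — lock + rotate with arm: ω_sun = ω_ring = ω_arm = x
superposition row 2 [arm held]: sun y, ring −(14/34)·y, arm 0
boundary: total ω_ring = x − (14/34)·y = 0 and total ω_arm = x = 1  ⇒  y = 17/7, x = 1
row 2 ring = −(14/34)·17/7 = -1
totals (row 1 + row 2): sun 1 + 17/7 = 24/7, ring 1 + (-1) = 0, arm 1 + 0 = 1
asked cell (total, sun) = 24/7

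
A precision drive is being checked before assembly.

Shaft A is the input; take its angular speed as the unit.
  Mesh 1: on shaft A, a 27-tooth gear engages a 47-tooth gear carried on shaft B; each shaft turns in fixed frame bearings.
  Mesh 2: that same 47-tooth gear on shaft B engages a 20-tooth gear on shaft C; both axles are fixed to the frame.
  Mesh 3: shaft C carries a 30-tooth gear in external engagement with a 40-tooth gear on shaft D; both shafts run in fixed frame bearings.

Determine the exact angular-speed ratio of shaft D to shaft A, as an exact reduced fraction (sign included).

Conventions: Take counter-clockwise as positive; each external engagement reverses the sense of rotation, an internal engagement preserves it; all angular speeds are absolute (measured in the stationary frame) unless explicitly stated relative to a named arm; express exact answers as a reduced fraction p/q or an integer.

-81/80

class = fixed-axis compound train [3 meshes; 3 ratios multiply, 3 sense flips]
mesh 1 [27T→47T]: running ratio 27/47, sense −
mesh 2 [47T→20T]: running ratio 27/20, sense +
mesh 3 [30T→40T]: running ratio 81/80, sense −
ω_out/ω_in = -81/80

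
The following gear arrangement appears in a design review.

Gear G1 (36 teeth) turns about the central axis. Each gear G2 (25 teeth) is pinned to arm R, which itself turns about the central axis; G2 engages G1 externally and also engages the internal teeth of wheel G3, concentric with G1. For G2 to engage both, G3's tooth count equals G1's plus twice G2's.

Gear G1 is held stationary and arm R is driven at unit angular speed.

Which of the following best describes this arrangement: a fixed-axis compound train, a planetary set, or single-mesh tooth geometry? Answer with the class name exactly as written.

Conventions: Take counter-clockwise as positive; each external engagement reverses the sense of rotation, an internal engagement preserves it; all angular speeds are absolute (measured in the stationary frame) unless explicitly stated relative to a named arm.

topology: planetary set — G1 36T / G2 25T / G3 86T, arm = carrier (Willis)
classification: planetary set

planetary set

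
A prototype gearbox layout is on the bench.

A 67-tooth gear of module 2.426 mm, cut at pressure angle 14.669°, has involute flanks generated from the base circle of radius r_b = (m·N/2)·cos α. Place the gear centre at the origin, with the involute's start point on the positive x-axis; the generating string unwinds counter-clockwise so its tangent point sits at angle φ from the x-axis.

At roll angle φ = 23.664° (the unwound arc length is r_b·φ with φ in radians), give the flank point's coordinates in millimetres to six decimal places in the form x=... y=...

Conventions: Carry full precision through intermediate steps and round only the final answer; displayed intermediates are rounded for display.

x=85.044408 y=1.815068

class = single-mesh tooth geometry [base-circle involute, m = 2.426, 67T]
pitch radius r_p = m·N/2 = 2.426·67/2 = 81.271000
base radius r_b = r_p·cos α = 81.271000·cos 14.669° = 78.621964
roll angle φ = 23.664° = 0.41301471 rad
x = r_b·(cos φ + φ·sin φ) = 85.044408
y = r_b·(sin φ − φ·cos φ) = 1.815068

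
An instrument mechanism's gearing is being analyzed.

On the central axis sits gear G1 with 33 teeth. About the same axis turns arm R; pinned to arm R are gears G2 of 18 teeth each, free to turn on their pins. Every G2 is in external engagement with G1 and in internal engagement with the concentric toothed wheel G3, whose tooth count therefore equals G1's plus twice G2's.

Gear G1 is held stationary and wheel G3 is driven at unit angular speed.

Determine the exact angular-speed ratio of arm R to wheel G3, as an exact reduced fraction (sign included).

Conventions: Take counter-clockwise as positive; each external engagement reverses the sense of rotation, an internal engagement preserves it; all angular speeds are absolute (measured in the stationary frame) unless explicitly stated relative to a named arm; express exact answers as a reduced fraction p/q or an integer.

23/34

topology: planetary set — G1 33T / G2 18T / G3 69T, arm = carrier (Willis)
ring teeth: 33 + 2·18 = 69
33(ω_sun−ω_arm) = −69(ω_ring−ω_arm),  ω_sun = 0, ω_ring = 1
33(0−ω_arm) = −69(1−ω_arm)  ⇒  102·ω_arm = 69  ⇒  ω_arm = 23/34
ω_out/ω_in = 23/34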